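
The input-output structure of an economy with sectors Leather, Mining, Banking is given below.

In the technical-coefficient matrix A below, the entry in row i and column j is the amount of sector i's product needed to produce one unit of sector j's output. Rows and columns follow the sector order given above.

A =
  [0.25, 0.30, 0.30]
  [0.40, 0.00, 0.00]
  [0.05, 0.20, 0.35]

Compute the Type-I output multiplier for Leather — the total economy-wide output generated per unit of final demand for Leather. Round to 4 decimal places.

I − A =
  [   0.75    -0.30    -0.30]
  [  -0.40     1.00     0.00]
  [  -0.05    -0.20     0.65]
Cofactors of I−A, C_ij = (−1)^(i+j)·(minor ij) (rows/columns in the sector order above):
  C_11 = (1.00)(0.65) − (0.00)(-0.20) = 0.6500
  C_12 = −[(-0.40)(0.65) − (0.00)(-0.05)] = 0.2600
  C_13 = (-0.40)(-0.20) − (1.00)(-0.05) = 0.1300
  C_21 = −[(-0.30)(0.65) − (-0.30)(-0.20)] = 0.2550
  C_22 = (0.75)(0.65) − (-0.30)(-0.05) = 0.4725
  C_23 = −[(0.75)(-0.20) − (-0.30)(-0.05)] = 0.1650
  C_31 = (-0.30)(0.00) − (-0.30)(1.00) = 0.3000
  C_32 = −[(0.75)(0.00) − (-0.30)(-0.40)] = 0.1200
  C_33 = (0.75)(1.00) − (-0.30)(-0.40) = 0.6300
det(I−A) = Σ_j (I−A)_1j·C_1j = (0.75)(0.6500) + (-0.30)(0.2600) + (-0.30)(0.1300) = 0.3705
adj(I−A) = Cᵀ =
  [ 0.6500   0.2550   0.3000]
  [ 0.2600   0.4725   0.1200]
  [ 0.1300   0.1650   0.6300]
(I − A)⁻¹ = adj(I−A) / det(I−A) ≈
  [   1.75439     0.68826     0.80972]
  [   0.70175     1.27530     0.32389]
  [   0.35088     0.44534     1.70040]
The output multiplier for sector j is the column-j sum of the Leontief inverse (I − A)⁻¹ = adj(I−A) / det(I−A).
Column 1 of adj(I−A): (0.6500, 0.2600, 0.1300); det(I−A) = 0.3705.
m_1 = (0.6500 + 0.2600 + 0.1300) / 0.3705 = 1.04 / 0.3705 ≈ 2.8070.

m_1 = 2.8070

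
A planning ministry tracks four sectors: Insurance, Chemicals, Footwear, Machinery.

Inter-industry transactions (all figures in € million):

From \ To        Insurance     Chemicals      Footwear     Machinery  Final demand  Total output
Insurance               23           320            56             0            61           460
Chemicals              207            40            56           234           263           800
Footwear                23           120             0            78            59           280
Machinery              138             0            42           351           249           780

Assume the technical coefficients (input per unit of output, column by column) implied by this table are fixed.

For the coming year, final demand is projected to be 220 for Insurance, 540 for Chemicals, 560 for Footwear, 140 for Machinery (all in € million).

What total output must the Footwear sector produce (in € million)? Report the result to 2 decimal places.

x_3 = 984.46

Technical coefficients a_ij = z_ij / X_j:
  a_11 = 23/460 = 0.05, a_21 = 207/460 = 0.45, a_31 = 23/460 = 0.05, a_41 = 138/460 = 0.30
  a_12 = 320/800 = 0.40, a_22 = 40/800 = 0.05, a_32 = 120/800 = 0.15, a_42 = 0/800 = 0.00
  a_13 = 56/280 = 0.20, a_23 = 56/280 = 0.20, a_33 = 0/280 = 0.00, a_43 = 42/280 = 0.15
  a_14 = 0/780 = 0.00, a_24 = 234/780 = 0.30, a_34 = 78/780 = 0.10, a_44 = 351/780 = 0.45
I − A =
  [   0.95    -0.40    -0.20     0.00]
  [  -0.45     0.95    -0.20    -0.30]
  [  -0.05    -0.15     1.00    -0.10]
  [  -0.30     0.00    -0.15     0.55]
Compute the cofactors C_ij = (−1)^(i+j)·(3×3 minor ij) of I−A; the adjugate is their transpose:
adj(I−A) = Cᵀ =
  [ 0.485000   0.230500   0.166500   0.156000]
  [ 0.344500   0.496750   0.214750   0.310000]
  [ 0.105250   0.101375   0.361375   0.121000]
  [ 0.293250   0.153375   0.189375   0.667000]
det(I−A) = Σ_j (I−A)_1j·C_1j = (0.95)(0.485000) + (-0.40)(0.344500) + (-0.20)(0.105250) + (0.00)(0.293250) = 0.3019
(I − A)⁻¹ = adj(I−A) / det(I−A) ≈
  [   1.6065     0.7635     0.5515     0.5167]
  [   1.1411     1.6454     0.7113     1.0268]
  [   0.3486     0.3358     1.1970     0.4008]
  [   0.9713     0.5080     0.6273     2.2093]
x = (I − A)⁻¹ d = adj(I−A)·d / det(I−A), with det(I−A) = 0.3019:
  x_1 = (0.485000·220 + 0.230500·540 + 0.166500·560 + 0.156000·140) / 0.3019 = 346.25 / 0.3019 ≈ 1146.90
  x_2 = (0.344500·220 + 0.496750·540 + 0.214750·560 + 0.310000·140) / 0.3019 = 507.695 / 0.3019 ≈ 1681.67
  x_3 = (0.105250·220 + 0.101375·540 + 0.361375·560 + 0.121000·140) / 0.3019 = 297.2075 / 0.3019 ≈ 984.46
  x_4 = (0.293250·220 + 0.153375·540 + 0.189375·560 + 0.667000·140) / 0.3019 = 346.7675 / 0.3019 ≈ 1148.62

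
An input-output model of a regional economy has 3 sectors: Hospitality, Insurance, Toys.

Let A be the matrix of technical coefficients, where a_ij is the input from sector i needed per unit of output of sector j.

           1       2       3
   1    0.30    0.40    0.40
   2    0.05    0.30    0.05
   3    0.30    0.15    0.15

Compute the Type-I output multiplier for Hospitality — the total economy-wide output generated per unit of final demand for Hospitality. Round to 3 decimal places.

I − A =
  [   0.70    -0.40    -0.40]
  [  -0.05     0.70    -0.05]
  [  -0.30    -0.15     0.85]
Cofactors of I−A, C_ij = (−1)^(i+j)·(minor ij) (rows/columns in the sector order above):
  C_11 = (0.70)(0.85) − (-0.05)(-0.15) = 0.5875
  C_12 = −[(-0.05)(0.85) − (-0.05)(-0.30)] = 0.0575
  C_13 = (-0.05)(-0.15) − (0.70)(-0.30) = 0.2175
  C_21 = −[(-0.40)(0.85) − (-0.40)(-0.15)] = 0.4000
  C_22 = (0.70)(0.85) − (-0.40)(-0.30) = 0.4750
  C_23 = −[(0.70)(-0.15) − (-0.40)(-0.30)] = 0.2250
  C_31 = (-0.40)(-0.05) − (-0.40)(0.70) = 0.3000
  C_32 = −[(0.70)(-0.05) − (-0.40)(-0.05)] = 0.0550
  C_33 = (0.70)(0.70) − (-0.40)(-0.05) = 0.4700
det(I−A) = Σ_j (I−A)_1j·C_1j = (0.70)(0.5875) + (-0.40)(0.0575) + (-0.40)(0.2175) = 0.30125
adj(I−A) = Cᵀ =
  [ 0.5875   0.4000   0.3000]
  [ 0.0575   0.4750   0.0550]
  [ 0.2175   0.2250   0.4700]
(I − A)⁻¹ = adj(I−A) / det(I−A) ≈
  [   1.9502     1.3278     0.9959]
  [   0.1909     1.5768     0.1826]
  [   0.7220     0.7469     1.5602]
The output multiplier for sector j is the column-j sum of the Leontief inverse (I − A)⁻¹ = adj(I−A) / det(I−A).
Column 1 of adj(I−A): (0.5875, 0.0575, 0.2175); det(I−A) = 0.30125.
m_1 = (0.5875 + 0.0575 + 0.2175) / 0.30125 = 0.8625 / 0.30125 ≈ 2.863.

m_1 = 2.863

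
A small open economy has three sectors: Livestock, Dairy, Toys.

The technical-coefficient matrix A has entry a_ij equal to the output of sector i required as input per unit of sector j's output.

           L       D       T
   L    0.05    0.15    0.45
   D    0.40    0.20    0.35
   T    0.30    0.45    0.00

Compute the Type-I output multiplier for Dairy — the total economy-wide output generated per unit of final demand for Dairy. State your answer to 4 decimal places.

I − A =
  [   0.95    -0.15    -0.45]
  [  -0.40     0.80    -0.35]
  [  -0.30    -0.45     1.00]
Cofactors of I−A, C_ij = (−1)^(i+j)·(minor ij) (rows/columns in the sector order above):
  C_11 = (0.80)(1.00) − (-0.35)(-0.45) = 0.6425
  C_12 = −[(-0.40)(1.00) − (-0.35)(-0.30)] = 0.5050
  C_13 = (-0.40)(-0.45) − (0.80)(-0.30) = 0.4200
  C_21 = −[(-0.15)(1.00) − (-0.45)(-0.45)] = 0.3525
  C_22 = (0.95)(1.00) − (-0.45)(-0.30) = 0.8150
  C_23 = −[(0.95)(-0.45) − (-0.15)(-0.30)] = 0.4725
  C_31 = (-0.15)(-0.35) − (-0.45)(0.80) = 0.4125
  C_32 = −[(0.95)(-0.35) − (-0.45)(-0.40)] = 0.5125
  C_33 = (0.95)(0.80) − (-0.15)(-0.40) = 0.7000
det(I−A) = Σ_j (I−A)_1j·C_1j = (0.95)(0.6425) + (-0.15)(0.5050) + (-0.45)(0.4200) = 0.345625
adj(I−A) = Cᵀ =
  [ 0.6425   0.3525   0.4125]
  [ 0.5050   0.8150   0.5125]
  [ 0.4200   0.4725   0.7000]
(I − A)⁻¹ = adj(I−A) / det(I−A) ≈
  [   1.85895     1.01989     1.19349]
  [   1.46112     2.35805     1.48282]
  [   1.21519     1.36709     2.02532]
The output multiplier for sector j is the column-j sum of the Leontief inverse (I − A)⁻¹ = adj(I−A) / det(I−A).
Column D of adj(I−A): (0.3525, 0.8150, 0.4725); det(I−A) = 0.345625.
m_D = (0.3525 + 0.8150 + 0.4725) / 0.345625 = 1.64 / 0.345625 ≈ 4.7450.

m_D = 4.7450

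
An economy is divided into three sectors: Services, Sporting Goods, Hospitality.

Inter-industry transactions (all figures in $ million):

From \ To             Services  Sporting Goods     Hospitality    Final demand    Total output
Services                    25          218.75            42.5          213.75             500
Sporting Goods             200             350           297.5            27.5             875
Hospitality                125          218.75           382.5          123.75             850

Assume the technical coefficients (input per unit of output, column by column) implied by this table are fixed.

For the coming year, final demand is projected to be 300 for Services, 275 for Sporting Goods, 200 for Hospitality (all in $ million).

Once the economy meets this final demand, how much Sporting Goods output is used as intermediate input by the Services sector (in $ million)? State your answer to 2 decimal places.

Technical coefficients a_ij = z_ij / X_j:
  a_11 = 25/500 = 0.05, a_21 = 200/500 = 0.40, a_31 = 125/500 = 0.25
  a_12 = 218.75/875 = 0.25, a_22 = 350/875 = 0.40, a_32 = 218.75/875 = 0.25
  a_13 = 42.5/850 = 0.05, a_23 = 297.5/850 = 0.35, a_33 = 382.5/850 = 0.45
I − A =
  [   0.95    -0.25    -0.05]
  [  -0.40     0.60    -0.35]
  [  -0.25    -0.25     0.55]
Cofactors of I−A, C_ij = (−1)^(i+j)·(minor ij) (rows/columns in the sector order above):
  C_11 = (0.60)(0.55) − (-0.35)(-0.25) = 0.2425
  C_12 = −[(-0.40)(0.55) − (-0.35)(-0.25)] = 0.3075
  C_13 = (-0.40)(-0.25) − (0.60)(-0.25) = 0.2500
  C_21 = −[(-0.25)(0.55) − (-0.05)(-0.25)] = 0.1500
  C_22 = (0.95)(0.55) − (-0.05)(-0.25) = 0.5100
  C_23 = −[(0.95)(-0.25) − (-0.25)(-0.25)] = 0.3000
  C_31 = (-0.25)(-0.35) − (-0.05)(0.60) = 0.1175
  C_32 = −[(0.95)(-0.35) − (-0.05)(-0.40)] = 0.3525
  C_33 = (0.95)(0.60) − (-0.25)(-0.40) = 0.4700
det(I−A) = Σ_j (I−A)_1j·C_1j = (0.95)(0.2425) + (-0.25)(0.3075) + (-0.05)(0.2500) = 0.1410
adj(I−A) = Cᵀ =
  [ 0.2425   0.1500   0.1175]
  [ 0.3075   0.5100   0.3525]
  [ 0.2500   0.3000   0.4700]
(I − A)⁻¹ = adj(I−A) / det(I−A) ≈
  [   1.7199     1.0638     0.8333]
  [   2.1809     3.6170     2.5000]
  [   1.7730     2.1277     3.3333]
First solve x = (I − A)⁻¹ d = adj(I−A)·d / det(I−A); in particular x_1 = (0.2425·300 + 0.1500·275 + 0.1175·200) / 0.1410 = 137.50 / 0.1410 ≈ 975.1773.
Intermediate flow from 2 to 1: z_21 = a_21 · x_1 = 0.40 × 137.50 / 0.1410 = 55.00 / 0.1410 ≈ 390.07.

z_21 = 390.07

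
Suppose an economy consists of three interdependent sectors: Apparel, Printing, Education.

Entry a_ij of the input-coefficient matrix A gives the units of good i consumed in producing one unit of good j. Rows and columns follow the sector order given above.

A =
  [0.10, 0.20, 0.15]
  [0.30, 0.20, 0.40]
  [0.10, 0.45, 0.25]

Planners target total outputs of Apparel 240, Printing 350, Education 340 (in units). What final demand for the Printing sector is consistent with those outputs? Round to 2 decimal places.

d_2 = 72.00

I − A =
  [   0.90    -0.20    -0.15]
  [  -0.30     0.80    -0.40]
  [  -0.10    -0.45     0.75]
d = (I − A) x:
  d_1 = (+0.90)·240 + (-0.20)·350 + (-0.15)·340 = 95.00
  d_2 = (-0.30)·240 + (+0.80)·350 + (-0.40)·340 = 72.00
  d_3 = (-0.10)·240 + (-0.45)·350 + (+0.75)·340 = 73.50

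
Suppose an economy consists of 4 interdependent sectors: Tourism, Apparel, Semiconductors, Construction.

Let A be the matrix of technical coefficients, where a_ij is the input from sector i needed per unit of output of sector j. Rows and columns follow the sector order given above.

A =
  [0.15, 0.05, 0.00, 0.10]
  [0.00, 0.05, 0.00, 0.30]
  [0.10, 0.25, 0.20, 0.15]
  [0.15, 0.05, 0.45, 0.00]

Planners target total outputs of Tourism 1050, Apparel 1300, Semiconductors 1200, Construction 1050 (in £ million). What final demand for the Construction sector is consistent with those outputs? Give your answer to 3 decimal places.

d_C = 287.500

I − A =
  [   0.85    -0.05     0.00    -0.10]
  [   0.00     0.95     0.00    -0.30]
  [  -0.10    -0.25     0.80    -0.15]
  [  -0.15    -0.05    -0.45     1.00]
d = (I − A) x:
  d_T = (+0.85)·1050 + (-0.05)·1300 + (+0.00)·1200 + (-0.10)·1050 = 722.500
  d_A = (+0.00)·1050 + (+0.95)·1300 + (+0.00)·1200 + (-0.30)·1050 = 920.000
  d_S = (-0.10)·1050 + (-0.25)·1300 + (+0.80)·1200 + (-0.15)·1050 = 372.500
  d_C = (-0.15)·1050 + (-0.05)·1300 + (-0.45)·1200 + (+1.00)·1050 = 287.500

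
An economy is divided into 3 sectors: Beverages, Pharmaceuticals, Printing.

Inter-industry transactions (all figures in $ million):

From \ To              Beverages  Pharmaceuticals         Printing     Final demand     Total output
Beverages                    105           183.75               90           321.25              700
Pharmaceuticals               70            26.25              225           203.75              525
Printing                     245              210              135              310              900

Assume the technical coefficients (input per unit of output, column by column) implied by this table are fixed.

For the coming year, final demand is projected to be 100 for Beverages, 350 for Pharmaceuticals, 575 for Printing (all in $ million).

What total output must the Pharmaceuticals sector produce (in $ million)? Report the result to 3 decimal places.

Technical coefficients a_ij = z_ij / X_j:
  a_11 = 105/700 = 0.15, a_21 = 70/700 = 0.10, a_31 = 245/700 = 0.35
  a_12 = 183.75/525 = 0.35, a_22 = 26.25/525 = 0.05, a_32 = 210/525 = 0.40
  a_13 = 90/900 = 0.10, a_23 = 225/900 = 0.25, a_33 = 135/900 = 0.15
I − A =
  [   0.85    -0.35    -0.10]
  [  -0.10     0.95    -0.25]
  [  -0.35    -0.40     0.85]
Cofactors of I−A, C_ij = (−1)^(i+j)·(minor ij) (rows/columns in the sector order above):
  C_11 = (0.95)(0.85) − (-0.25)(-0.40) = 0.7075
  C_12 = −[(-0.10)(0.85) − (-0.25)(-0.35)] = 0.1725
  C_13 = (-0.10)(-0.40) − (0.95)(-0.35) = 0.3725
  C_21 = −[(-0.35)(0.85) − (-0.10)(-0.40)] = 0.3375
  C_22 = (0.85)(0.85) − (-0.10)(-0.35) = 0.6875
  C_23 = −[(0.85)(-0.40) − (-0.35)(-0.35)] = 0.4625
  C_31 = (-0.35)(-0.25) − (-0.10)(0.95) = 0.1825
  C_32 = −[(0.85)(-0.25) − (-0.10)(-0.10)] = 0.2225
  C_33 = (0.85)(0.95) − (-0.35)(-0.10) = 0.7725
det(I−A) = Σ_j (I−A)_1j·C_1j = (0.85)(0.7075) + (-0.35)(0.1725) + (-0.10)(0.3725) = 0.50375
adj(I−A) = Cᵀ =
  [ 0.7075   0.3375   0.1825]
  [ 0.1725   0.6875   0.2225]
  [ 0.3725   0.4625   0.7725]
(I − A)⁻¹ = adj(I−A) / det(I−A) ≈
  [   1.4045     0.6700     0.3623]
  [   0.3424     1.3648     0.4417]
  [   0.7395     0.9181     1.5335]
x = (I − A)⁻¹ d = adj(I−A)·d / det(I−A), with det(I−A) = 0.50375:
  x_1 = (0.7075·100 + 0.3375·350 + 0.1825·575) / 0.50375 = 293.8125 / 0.50375 ≈ 583.251
  x_2 = (0.1725·100 + 0.6875·350 + 0.2225·575) / 0.50375 = 385.8125 / 0.50375 ≈ 765.881
  x_3 = (0.3725·100 + 0.4625·350 + 0.7725·575) / 0.50375 = 643.3125 / 0.50375 ≈ 1277.047

x_2 = 765.881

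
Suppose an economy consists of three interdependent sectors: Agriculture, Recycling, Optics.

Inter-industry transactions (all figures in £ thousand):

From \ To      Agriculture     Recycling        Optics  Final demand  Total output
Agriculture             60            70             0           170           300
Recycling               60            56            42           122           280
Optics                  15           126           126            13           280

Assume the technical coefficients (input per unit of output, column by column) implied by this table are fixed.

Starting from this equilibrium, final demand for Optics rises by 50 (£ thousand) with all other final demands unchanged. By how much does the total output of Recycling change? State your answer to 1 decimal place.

Technical coefficients a_ij = z_ij / X_j:
  a_11 = 60/300 = 0.20, a_21 = 60/300 = 0.20, a_31 = 15/300 = 0.05
  a_12 = 70/280 = 0.25, a_22 = 56/280 = 0.20, a_32 = 126/280 = 0.45
  a_13 = 0/280 = 0.00, a_23 = 42/280 = 0.15, a_33 = 126/280 = 0.45
I − A =
  [   0.80    -0.25     0.00]
  [  -0.20     0.80    -0.15]
  [  -0.05    -0.45     0.55]
Cofactors of I−A, C_ij = (−1)^(i+j)·(minor ij) (rows/columns in the sector order above):
  C_11 = (0.80)(0.55) − (-0.15)(-0.45) = 0.3725
  C_12 = −[(-0.20)(0.55) − (-0.15)(-0.05)] = 0.1175
  C_13 = (-0.20)(-0.45) − (0.80)(-0.05) = 0.1300
  C_21 = −[(-0.25)(0.55) − (0.00)(-0.45)] = 0.1375
  C_22 = (0.80)(0.55) − (0.00)(-0.05) = 0.4400
  C_23 = −[(0.80)(-0.45) − (-0.25)(-0.05)] = 0.3725
  C_31 = (-0.25)(-0.15) − (0.00)(0.80) = 0.0375
  C_32 = −[(0.80)(-0.15) − (0.00)(-0.20)] = 0.1200
  C_33 = (0.80)(0.80) − (-0.25)(-0.20) = 0.5900
det(I−A) = Σ_j (I−A)_1j·C_1j = (0.80)(0.3725) + (-0.25)(0.1175) + (0.00)(0.1300) = 0.268625
adj(I−A) = Cᵀ =
  [ 0.3725   0.1375   0.0375]
  [ 0.1175   0.4400   0.1200]
  [ 0.1300   0.3725   0.5900]
(I − A)⁻¹ = adj(I−A) / det(I−A) ≈
  [   1.3867     0.5119     0.1396]
  [   0.4374     1.6380     0.4467]
  [   0.4839     1.3867     2.1964]
Δx = (I − A)⁻¹ Δd with Δd having +50 in the Optics component and 0 elsewhere.
So Δx_2 = L_23 · (+50), where L_23 = adj(I−A)_23 / det(I−A) = 0.1200 / 0.268625.
Δx_2 = 0.1200 × (+50) / 0.268625 = 6.00 / 0.268625 ≈ 22.3.

Δx_2 = 22.3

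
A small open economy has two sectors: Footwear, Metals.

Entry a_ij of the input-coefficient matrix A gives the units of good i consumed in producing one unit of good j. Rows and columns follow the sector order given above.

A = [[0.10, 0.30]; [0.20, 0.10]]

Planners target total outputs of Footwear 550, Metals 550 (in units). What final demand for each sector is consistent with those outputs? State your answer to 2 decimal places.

I − A =
  [   0.90    -0.30]
  [  -0.20     0.90]
d = (I − A) x:
  d_F = (+0.90)·550 + (-0.30)·550 = 330.00
  d_M = (-0.20)·550 + (+0.90)·550 = 385.00

d_F = 330.00, d_M = 385.00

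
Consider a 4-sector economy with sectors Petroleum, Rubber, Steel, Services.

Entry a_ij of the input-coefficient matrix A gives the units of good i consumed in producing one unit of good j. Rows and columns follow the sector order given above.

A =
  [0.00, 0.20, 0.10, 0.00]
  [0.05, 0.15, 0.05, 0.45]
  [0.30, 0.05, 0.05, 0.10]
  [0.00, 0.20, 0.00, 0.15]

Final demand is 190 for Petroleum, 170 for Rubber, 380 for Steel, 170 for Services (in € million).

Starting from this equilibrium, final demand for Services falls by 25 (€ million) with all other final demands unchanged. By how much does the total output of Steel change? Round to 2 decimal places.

I − A =
  [   1.00    -0.20    -0.10     0.00]
  [  -0.05     0.85    -0.05    -0.45]
  [  -0.30    -0.05     0.95    -0.10]
  [   0.00    -0.20     0.00     0.85]
Compute the cofactors C_ij = (−1)^(i+j)·(3×3 minor ij) of I−A; the adjugate is their transpose:
adj(I−A) = Cᵀ =
  [ 0.597750   0.167750   0.071750   0.097250]
  [ 0.053125   0.782000   0.046750   0.419500]
  [ 0.192875   0.113500   0.624000   0.133500]
  [ 0.012500   0.184000   0.011000   0.766750]
det(I−A) = Σ_j (I−A)_1j·C_1j = (1.00)(0.597750) + (-0.20)(0.053125) + (-0.10)(0.192875) + (0.00)(0.012500) = 0.5678375
(I − A)⁻¹ = adj(I−A) / det(I−A) ≈
  [   1.0527     0.2954     0.1264     0.1713]
  [   0.0936     1.3772     0.0823     0.7388]
  [   0.3397     0.1999     1.0989     0.2351]
  [   0.0220     0.3240     0.0194     1.3503]
Δx = (I − A)⁻¹ Δd with Δd having -25 in the Services component and 0 elsewhere.
So Δx_3 = L_34 · (-25), where L_34 = adj(I−A)_34 / det(I−A) = 0.133500 / 0.5678375.
Δx_3 = 0.133500 × (-25) / 0.5678375 = -3.3375 / 0.5678375 ≈ -5.88.

Δx_3 = -5.88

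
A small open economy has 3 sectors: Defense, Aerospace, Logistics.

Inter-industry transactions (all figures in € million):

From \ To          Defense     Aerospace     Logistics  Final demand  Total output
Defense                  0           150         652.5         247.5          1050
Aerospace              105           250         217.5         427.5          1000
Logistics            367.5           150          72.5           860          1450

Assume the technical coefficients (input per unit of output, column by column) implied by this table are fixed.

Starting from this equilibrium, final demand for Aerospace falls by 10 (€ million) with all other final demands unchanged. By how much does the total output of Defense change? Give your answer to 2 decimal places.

Δx_D = -3.87

Technical coefficients a_ij = z_ij / X_j:
  a_DD = 0/1050 = 0.00, a_AD = 105/1050 = 0.10, a_LD = 367.5/1050 = 0.35
  a_DA = 150/1000 = 0.15, a_AA = 250/1000 = 0.25, a_LA = 150/1000 = 0.15
  a_DL = 652.5/1450 = 0.45, a_AL = 217.5/1450 = 0.15, a_LL = 72.5/1450 = 0.05
I − A =
  [   1.00    -0.15    -0.45]
  [  -0.10     0.75    -0.15]
  [  -0.35    -0.15     0.95]
Cofactors of I−A, C_ij = (−1)^(i+j)·(minor ij) (rows/columns in the sector order above):
  C_11 = (0.75)(0.95) − (-0.15)(-0.15) = 0.6900
  C_12 = −[(-0.10)(0.95) − (-0.15)(-0.35)] = 0.1475
  C_13 = (-0.10)(-0.15) − (0.75)(-0.35) = 0.2775
  C_21 = −[(-0.15)(0.95) − (-0.45)(-0.15)] = 0.2100
  C_22 = (1.00)(0.95) − (-0.45)(-0.35) = 0.7925
  C_23 = −[(1.00)(-0.15) − (-0.15)(-0.35)] = 0.2025
  C_31 = (-0.15)(-0.15) − (-0.45)(0.75) = 0.3600
  C_32 = −[(1.00)(-0.15) − (-0.45)(-0.10)] = 0.1950
  C_33 = (1.00)(0.75) − (-0.15)(-0.10) = 0.7350
det(I−A) = Σ_j (I−A)_1j·C_1j = (1.00)(0.6900) + (-0.15)(0.1475) + (-0.45)(0.2775) = 0.5430
adj(I−A) = Cᵀ =
  [ 0.6900   0.2100   0.3600]
  [ 0.1475   0.7925   0.1950]
  [ 0.2775   0.2025   0.7350]
(I − A)⁻¹ = adj(I−A) / det(I−A) ≈
  [   1.2707     0.3867     0.6630]
  [   0.2716     1.4595     0.3591]
  [   0.5110     0.3729     1.3536]
Δx = (I − A)⁻¹ Δd with Δd having -10 in the Aerospace component and 0 elsewhere.
So Δx_D = L_DA · (-10), where L_DA = adj(I−A)_DA / det(I−A) = 0.2100 / 0.5430.
Δx_D = 0.2100 × (-10) / 0.5430 = -2.10 / 0.5430 ≈ -3.87.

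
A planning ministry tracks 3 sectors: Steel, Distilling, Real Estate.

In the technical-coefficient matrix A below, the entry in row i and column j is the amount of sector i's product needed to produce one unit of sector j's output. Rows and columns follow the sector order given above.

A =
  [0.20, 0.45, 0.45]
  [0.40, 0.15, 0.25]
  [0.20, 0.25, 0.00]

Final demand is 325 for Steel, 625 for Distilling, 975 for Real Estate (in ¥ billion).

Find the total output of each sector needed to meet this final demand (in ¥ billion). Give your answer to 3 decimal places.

x_S = 3562.500, x_D = 3138.889, x_R = 2472.222

I − A =
  [   0.80    -0.45    -0.45]
  [  -0.40     0.85    -0.25]
  [  -0.20    -0.25     1.00]
Cofactors of I−A, C_ij = (−1)^(i+j)·(minor ij) (rows/columns in the sector order above):
  C_11 = (0.85)(1.00) − (-0.25)(-0.25) = 0.7875
  C_12 = −[(-0.40)(1.00) − (-0.25)(-0.20)] = 0.4500
  C_13 = (-0.40)(-0.25) − (0.85)(-0.20) = 0.2700
  C_21 = −[(-0.45)(1.00) − (-0.45)(-0.25)] = 0.5625
  C_22 = (0.80)(1.00) − (-0.45)(-0.20) = 0.7100
  C_23 = −[(0.80)(-0.25) − (-0.45)(-0.20)] = 0.2900
  C_31 = (-0.45)(-0.25) − (-0.45)(0.85) = 0.4950
  C_32 = −[(0.80)(-0.25) − (-0.45)(-0.40)] = 0.3800
  C_33 = (0.80)(0.85) − (-0.45)(-0.40) = 0.5000
det(I−A) = Σ_j (I−A)_1j·C_1j = (0.80)(0.7875) + (-0.45)(0.4500) + (-0.45)(0.2700) = 0.3060
adj(I−A) = Cᵀ =
  [ 0.7875   0.5625   0.4950]
  [ 0.4500   0.7100   0.3800]
  [ 0.2700   0.2900   0.5000]
(I − A)⁻¹ = adj(I−A) / det(I−A) ≈
  [   2.5735     1.8382     1.6176]
  [   1.4706     2.3203     1.2418]
  [   0.8824     0.9477     1.6340]
x = (I − A)⁻¹ d = adj(I−A)·d / det(I−A), with det(I−A) = 0.3060:
  x_S = (0.7875·325 + 0.5625·625 + 0.4950·975) / 0.3060 = 1090.125 / 0.3060 = 3562.500
  x_D = (0.4500·325 + 0.7100·625 + 0.3800·975) / 0.3060 = 960.50 / 0.3060 ≈ 3138.889
  x_R = (0.2700·325 + 0.2900·625 + 0.5000·975) / 0.3060 = 756.50 / 0.3060 ≈ 2472.222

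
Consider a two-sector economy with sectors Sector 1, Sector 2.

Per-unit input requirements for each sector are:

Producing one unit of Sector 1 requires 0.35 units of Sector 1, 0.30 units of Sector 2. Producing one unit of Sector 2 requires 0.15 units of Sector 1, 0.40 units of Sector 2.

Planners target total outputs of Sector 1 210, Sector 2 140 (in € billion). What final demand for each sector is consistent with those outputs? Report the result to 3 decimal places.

d_1 = 115.500, d_2 = 21.000

I − A =
  [   0.65    -0.15]
  [  -0.30     0.60]
d = (I − A) x:
  d_1 = (+0.65)·210 + (-0.15)·140 = 115.500
  d_2 = (-0.30)·210 + (+0.60)·140 = 21.000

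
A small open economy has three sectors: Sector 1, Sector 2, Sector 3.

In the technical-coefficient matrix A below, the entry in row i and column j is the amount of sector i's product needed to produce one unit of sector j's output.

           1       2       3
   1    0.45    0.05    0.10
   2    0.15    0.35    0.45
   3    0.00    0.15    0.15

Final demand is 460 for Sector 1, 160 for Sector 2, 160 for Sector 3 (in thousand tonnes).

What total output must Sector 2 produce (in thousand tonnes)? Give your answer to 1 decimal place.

I − A =
  [   0.55    -0.05    -0.10]
  [  -0.15     0.65    -0.45]
  [   0.00    -0.15     0.85]
Cofactors of I−A, C_ij = (−1)^(i+j)·(minor ij) (rows/columns in the sector order above):
  C_11 = (0.65)(0.85) − (-0.45)(-0.15) = 0.4850
  C_12 = −[(-0.15)(0.85) − (-0.45)(0.00)] = 0.1275
  C_13 = (-0.15)(-0.15) − (0.65)(0.00) = 0.0225
  C_21 = −[(-0.05)(0.85) − (-0.10)(-0.15)] = 0.0575
  C_22 = (0.55)(0.85) − (-0.10)(0.00) = 0.4675
  C_23 = −[(0.55)(-0.15) − (-0.05)(0.00)] = 0.0825
  C_31 = (-0.05)(-0.45) − (-0.10)(0.65) = 0.0875
  C_32 = −[(0.55)(-0.45) − (-0.10)(-0.15)] = 0.2625
  C_33 = (0.55)(0.65) − (-0.05)(-0.15) = 0.3500
det(I−A) = Σ_j (I−A)_1j·C_1j = (0.55)(0.4850) + (-0.05)(0.1275) + (-0.10)(0.0225) = 0.258125
adj(I−A) = Cᵀ =
  [ 0.4850   0.0575   0.0875]
  [ 0.1275   0.4675   0.2625]
  [ 0.0225   0.0825   0.3500]
(I − A)⁻¹ = adj(I−A) / det(I−A) ≈
  [   1.8789     0.2228     0.3390]
  [   0.4939     1.8111     1.0169]
  [   0.0872     0.3196     1.3559]
x = (I − A)⁻¹ d = adj(I−A)·d / det(I−A), with det(I−A) = 0.258125:
  x_1 = (0.4850·460 + 0.0575·160 + 0.0875·160) / 0.258125 = 246.30 / 0.258125 ≈ 954.2
  x_2 = (0.1275·460 + 0.4675·160 + 0.2625·160) / 0.258125 = 175.45 / 0.258125 ≈ 679.7
  x_3 = (0.0225·460 + 0.0825·160 + 0.3500·160) / 0.258125 = 79.55 / 0.258125 ≈ 308.2

x_2 = 679.7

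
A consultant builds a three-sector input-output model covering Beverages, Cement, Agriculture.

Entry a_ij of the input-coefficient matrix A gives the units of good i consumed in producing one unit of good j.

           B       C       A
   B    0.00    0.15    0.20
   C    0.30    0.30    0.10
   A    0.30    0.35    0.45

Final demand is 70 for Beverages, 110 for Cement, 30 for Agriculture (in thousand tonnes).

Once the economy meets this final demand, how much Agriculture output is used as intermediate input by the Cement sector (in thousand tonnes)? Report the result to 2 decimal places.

I − A =
  [   1.00    -0.15    -0.20]
  [  -0.30     0.70    -0.10]
  [  -0.30    -0.35     0.55]
Cofactors of I−A, C_ij = (−1)^(i+j)·(minor ij) (rows/columns in the sector order above):
  C_11 = (0.70)(0.55) − (-0.10)(-0.35) = 0.3500
  C_12 = −[(-0.30)(0.55) − (-0.10)(-0.30)] = 0.1950
  C_13 = (-0.30)(-0.35) − (0.70)(-0.30) = 0.3150
  C_21 = −[(-0.15)(0.55) − (-0.20)(-0.35)] = 0.1525
  C_22 = (1.00)(0.55) − (-0.20)(-0.30) = 0.4900
  C_23 = −[(1.00)(-0.35) − (-0.15)(-0.30)] = 0.3950
  C_31 = (-0.15)(-0.10) − (-0.20)(0.70) = 0.1550
  C_32 = −[(1.00)(-0.10) − (-0.20)(-0.30)] = 0.1600
  C_33 = (1.00)(0.70) − (-0.15)(-0.30) = 0.6550
det(I−A) = Σ_j (I−A)_1j·C_1j = (1.00)(0.3500) + (-0.15)(0.1950) + (-0.20)(0.3150) = 0.25775
adj(I−A) = Cᵀ =
  [ 0.3500   0.1525   0.1550]
  [ 0.1950   0.4900   0.1600]
  [ 0.3150   0.3950   0.6550]
(I − A)⁻¹ = adj(I−A) / det(I−A) ≈
  [   1.3579     0.5917     0.6014]
  [   0.7565     1.9011     0.6208]
  [   1.2221     1.5325     2.5412]
First solve x = (I − A)⁻¹ d = adj(I−A)·d / det(I−A); in particular x_C = (0.1950·70 + 0.4900·110 + 0.1600·30) / 0.25775 = 72.35 / 0.25775 ≈ 280.6984.
Intermediate flow from A to C: z_AC = a_AC · x_C = 0.35 × 72.35 / 0.25775 = 25.3225 / 0.25775 ≈ 98.24.

z_AC = 98.24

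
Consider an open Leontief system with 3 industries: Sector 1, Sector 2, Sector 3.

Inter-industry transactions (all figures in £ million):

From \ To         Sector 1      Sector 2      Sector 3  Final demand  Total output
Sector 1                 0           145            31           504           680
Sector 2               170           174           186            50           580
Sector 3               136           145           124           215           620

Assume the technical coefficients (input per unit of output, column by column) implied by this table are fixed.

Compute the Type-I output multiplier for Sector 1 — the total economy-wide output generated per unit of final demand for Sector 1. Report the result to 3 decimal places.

m_1 = 2.312

Technical coefficients a_ij = z_ij / X_j:
  a_11 = 0/680 = 0.00, a_21 = 170/680 = 0.25, a_31 = 136/680 = 0.20
  a_12 = 145/580 = 0.25, a_22 = 174/580 = 0.30, a_32 = 145/580 = 0.25
  a_13 = 31/620 = 0.05, a_23 = 186/620 = 0.30, a_33 = 124/620 = 0.20
I − A =
  [   1.00    -0.25    -0.05]
  [  -0.25     0.70    -0.30]
  [  -0.20    -0.25     0.80]
Cofactors of I−A, C_ij = (−1)^(i+j)·(minor ij) (rows/columns in the sector order above):
  C_11 = (0.70)(0.80) − (-0.30)(-0.25) = 0.4850
  C_12 = −[(-0.25)(0.80) − (-0.30)(-0.20)] = 0.2600
  C_13 = (-0.25)(-0.25) − (0.70)(-0.20) = 0.2025
  C_21 = −[(-0.25)(0.80) − (-0.05)(-0.25)] = 0.2125
  C_22 = (1.00)(0.80) − (-0.05)(-0.20) = 0.7900
  C_23 = −[(1.00)(-0.25) − (-0.25)(-0.20)] = 0.3000
  C_31 = (-0.25)(-0.30) − (-0.05)(0.70) = 0.1100
  C_32 = −[(1.00)(-0.30) − (-0.05)(-0.25)] = 0.3125
  C_33 = (1.00)(0.70) − (-0.25)(-0.25) = 0.6375
det(I−A) = Σ_j (I−A)_1j·C_1j = (1.00)(0.4850) + (-0.25)(0.2600) + (-0.05)(0.2025) = 0.409875
adj(I−A) = Cᵀ =
  [ 0.4850   0.2125   0.1100]
  [ 0.2600   0.7900   0.3125]
  [ 0.2025   0.3000   0.6375]
(I − A)⁻¹ = adj(I−A) / det(I−A) ≈
  [   1.1833     0.5185     0.2684]
  [   0.6343     1.9274     0.7624]
  [   0.4941     0.7319     1.5554]
The output multiplier for sector j is the column-j sum of the Leontief inverse (I − A)⁻¹ = adj(I−A) / det(I−A).
Column 1 of adj(I−A): (0.4850, 0.2600, 0.2025); det(I−A) = 0.409875.
m_1 = (0.4850 + 0.2600 + 0.2025) / 0.409875 = 0.9475 / 0.409875 ≈ 2.312.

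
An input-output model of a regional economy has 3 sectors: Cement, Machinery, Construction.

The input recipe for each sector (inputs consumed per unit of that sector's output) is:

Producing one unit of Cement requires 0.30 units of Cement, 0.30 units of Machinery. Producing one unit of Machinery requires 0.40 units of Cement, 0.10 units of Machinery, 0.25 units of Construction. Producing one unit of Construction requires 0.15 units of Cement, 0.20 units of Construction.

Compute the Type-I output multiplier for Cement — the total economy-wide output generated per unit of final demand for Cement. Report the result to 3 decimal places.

m_1 = 2.609

I − A =
  [   0.70    -0.40    -0.15]
  [  -0.30     0.90     0.00]
  [   0.00    -0.25     0.80]
Cofactors of I−A, C_ij = (−1)^(i+j)·(minor ij) (rows/columns in the sector order above):
  C_11 = (0.90)(0.80) − (0.00)(-0.25) = 0.7200
  C_12 = −[(-0.30)(0.80) − (0.00)(0.00)] = 0.2400
  C_13 = (-0.30)(-0.25) − (0.90)(0.00) = 0.0750
  C_21 = −[(-0.40)(0.80) − (-0.15)(-0.25)] = 0.3575
  C_22 = (0.70)(0.80) − (-0.15)(0.00) = 0.5600
  C_23 = −[(0.70)(-0.25) − (-0.40)(0.00)] = 0.1750
  C_31 = (-0.40)(0.00) − (-0.15)(0.90) = 0.1350
  C_32 = −[(0.70)(0.00) − (-0.15)(-0.30)] = 0.0450
  C_33 = (0.70)(0.90) − (-0.40)(-0.30) = 0.5100
det(I−A) = Σ_j (I−A)_1j·C_1j = (0.70)(0.7200) + (-0.40)(0.2400) + (-0.15)(0.0750) = 0.39675
adj(I−A) = Cᵀ =
  [ 0.7200   0.3575   0.1350]
  [ 0.2400   0.5600   0.0450]
  [ 0.0750   0.1750   0.5100]
(I − A)⁻¹ = adj(I−A) / det(I−A) ≈
  [   1.8147     0.9011     0.3403]
  [   0.6049     1.4115     0.1134]
  [   0.1890     0.4411     1.2854]
The output multiplier for sector j is the column-j sum of the Leontief inverse (I − A)⁻¹ = adj(I−A) / det(I−A).
Column 1 of adj(I−A): (0.7200, 0.2400, 0.0750); det(I−A) = 0.39675.
m_1 = (0.7200 + 0.2400 + 0.0750) / 0.39675 = 1.035 / 0.39675 ≈ 2.609.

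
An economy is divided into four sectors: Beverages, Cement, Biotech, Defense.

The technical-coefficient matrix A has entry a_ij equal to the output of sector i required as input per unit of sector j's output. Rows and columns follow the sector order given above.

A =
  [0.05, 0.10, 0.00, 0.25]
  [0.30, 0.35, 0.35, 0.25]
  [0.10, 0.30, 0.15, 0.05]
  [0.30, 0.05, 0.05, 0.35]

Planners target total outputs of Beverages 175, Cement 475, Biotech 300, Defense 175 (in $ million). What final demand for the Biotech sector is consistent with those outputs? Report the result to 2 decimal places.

d_3 = 86.25

I − A =
  [   0.95    -0.10     0.00    -0.25]
  [  -0.30     0.65    -0.35    -0.25]
  [  -0.10    -0.30     0.85    -0.05]
  [  -0.30    -0.05    -0.05     0.65]
d = (I − A) x:
  d_1 = (+0.95)·175 + (-0.10)·475 + (+0.00)·300 + (-0.25)·175 = 75.00
  d_2 = (-0.30)·175 + (+0.65)·475 + (-0.35)·300 + (-0.25)·175 = 107.50
  d_3 = (-0.10)·175 + (-0.30)·475 + (+0.85)·300 + (-0.05)·175 = 86.25
  d_4 = (-0.30)·175 + (-0.05)·475 + (-0.05)·300 + (+0.65)·175 = 22.50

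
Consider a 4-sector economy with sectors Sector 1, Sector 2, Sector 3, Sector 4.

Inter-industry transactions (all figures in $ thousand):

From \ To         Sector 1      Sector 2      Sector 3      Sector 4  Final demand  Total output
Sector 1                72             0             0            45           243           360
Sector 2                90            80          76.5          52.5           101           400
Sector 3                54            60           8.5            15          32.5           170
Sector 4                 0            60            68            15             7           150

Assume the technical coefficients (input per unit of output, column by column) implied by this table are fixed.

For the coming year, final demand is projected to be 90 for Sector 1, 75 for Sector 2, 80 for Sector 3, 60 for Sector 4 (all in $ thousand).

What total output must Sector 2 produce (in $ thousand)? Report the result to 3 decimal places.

Technical coefficients a_ij = z_ij / X_j:
  a_11 = 72/360 = 0.20, a_21 = 90/360 = 0.25, a_31 = 54/360 = 0.15, a_41 = 0/360 = 0.00
  a_12 = 0/400 = 0.00, a_22 = 80/400 = 0.20, a_32 = 60/400 = 0.15, a_42 = 60/400 = 0.15
  a_13 = 0/170 = 0.00, a_23 = 76.5/170 = 0.45, a_33 = 8.5/170 = 0.05, a_43 = 68/170 = 0.40
  a_14 = 45/150 = 0.30, a_24 = 52.5/150 = 0.35, a_34 = 15/150 = 0.10, a_44 = 15/150 = 0.10
I − A =
  [   0.80     0.00     0.00    -0.30]
  [  -0.25     0.80    -0.45    -0.35]
  [  -0.15    -0.15     0.95    -0.10]
  [   0.00    -0.15    -0.40     0.90]
Compute the cofactors C_ij = (−1)^(i+j)·(3×3 minor ij) of I−A; the adjugate is their transpose:
adj(I−A) = Cᵀ =
  [ 0.513625   0.060750   0.116250   0.207750]
  [ 0.285500   0.634000   0.466000   0.393500]
  [ 0.137625   0.126750   0.522750   0.153250]
  [ 0.108750   0.162000   0.310000   0.554000]
det(I−A) = Σ_j (I−A)_1j·C_1j = (0.80)(0.513625) + (0.00)(0.285500) + (0.00)(0.137625) + (-0.30)(0.108750) = 0.378275
(I − A)⁻¹ = adj(I−A) / det(I−A) ≈
  [   1.3578     0.1606     0.3073     0.5492]
  [   0.7547     1.6760     1.2319     1.0402]
  [   0.3638     0.3351     1.3819     0.4051]
  [   0.2875     0.4283     0.8195     1.4645]
x = (I − A)⁻¹ d = adj(I−A)·d / det(I−A), with det(I−A) = 0.378275:
  x_1 = (0.513625·90 + 0.060750·75 + 0.116250·80 + 0.207750·60) / 0.378275 = 72.5475 / 0.378275 ≈ 191.785
  x_2 = (0.285500·90 + 0.634000·75 + 0.466000·80 + 0.393500·60) / 0.378275 = 134.135 / 0.378275 ≈ 354.597
  x_3 = (0.137625·90 + 0.126750·75 + 0.522750·80 + 0.153250·60) / 0.378275 = 72.9075 / 0.378275 ≈ 192.737
  x_4 = (0.108750·90 + 0.162000·75 + 0.310000·80 + 0.554000·60) / 0.378275 = 79.9775 / 0.378275 ≈ 211.427

x_2 = 354.597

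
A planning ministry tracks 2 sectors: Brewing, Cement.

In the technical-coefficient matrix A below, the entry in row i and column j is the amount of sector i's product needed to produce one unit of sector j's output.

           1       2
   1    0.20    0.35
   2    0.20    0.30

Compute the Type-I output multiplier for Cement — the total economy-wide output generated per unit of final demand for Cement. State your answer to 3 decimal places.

m_2 = 2.347

I − A =
  [   0.80    -0.35]
  [  -0.20     0.70]
det(I−A) = (0.80)(0.70) − (-0.35)(-0.20) = 0.4900
adj(I−A) = [[0.70, 0.35], [0.20, 0.80]]
(I − A)⁻¹ = adj(I−A) / det(I−A) ≈
  [   1.4286     0.7143]
  [   0.4082     1.6327]
The output multiplier for sector j is the column-j sum of the Leontief inverse (I − A)⁻¹ = adj(I−A) / det(I−A).
Column 2 of adj(I−A): (0.35, 0.80); det(I−A) = 0.4900.
m_2 = (0.35 + 0.80) / 0.4900 = 1.15 / 0.4900 ≈ 2.347.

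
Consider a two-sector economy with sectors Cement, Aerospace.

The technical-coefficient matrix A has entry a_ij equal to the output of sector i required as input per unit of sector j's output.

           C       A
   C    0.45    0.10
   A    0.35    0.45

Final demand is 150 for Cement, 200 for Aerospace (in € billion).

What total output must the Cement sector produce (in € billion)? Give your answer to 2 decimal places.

I − A =
  [   0.55    -0.10]
  [  -0.35     0.55]
det(I−A) = (0.55)(0.55) − (-0.10)(-0.35) = 0.2675
adj(I−A) = [[0.55, 0.10], [0.35, 0.55]]
(I − A)⁻¹ = adj(I−A) / det(I−A) ≈
  [   2.0561     0.3738]
  [   1.3084     2.0561]
x = (I − A)⁻¹ d = adj(I−A)·d / det(I−A), with det(I−A) = 0.2675:
  x_C = (0.55·150 + 0.10·200) / 0.2675 = 102.50 / 0.2675 ≈ 383.18
  x_A = (0.35·150 + 0.55·200) / 0.2675 = 162.50 / 0.2675 ≈ 607.48

x_C = 383.18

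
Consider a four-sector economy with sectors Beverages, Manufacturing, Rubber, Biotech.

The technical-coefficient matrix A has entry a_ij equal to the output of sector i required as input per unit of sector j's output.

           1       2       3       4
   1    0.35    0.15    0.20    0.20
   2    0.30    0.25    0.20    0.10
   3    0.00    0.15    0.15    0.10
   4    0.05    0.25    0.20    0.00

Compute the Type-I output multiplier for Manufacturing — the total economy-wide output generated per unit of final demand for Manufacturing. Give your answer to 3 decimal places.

m_2 = 3.435

I − A =
  [   0.65    -0.15    -0.20    -0.20]
  [  -0.30     0.75    -0.20    -0.10]
  [   0.00    -0.15     0.85    -0.10]
  [  -0.05    -0.25    -0.20     1.00]
Compute the cofactors C_ij = (−1)^(i+j)·(3×3 minor ij) of I−A; the adjugate is their transpose:
adj(I−A) = Cᵀ =
  [ 0.563250   0.208000   0.218000   0.155250]
  [ 0.254250   0.530000   0.214000   0.125250]
  [ 0.057000   0.113000   0.403000   0.063000]
  [ 0.103125   0.165500   0.145000   0.347625]
det(I−A) = Σ_j (I−A)_1j·C_1j = (0.65)(0.563250) + (-0.15)(0.254250) + (-0.20)(0.057000) + (-0.20)(0.103125) = 0.29595
(I − A)⁻¹ = adj(I−A) / det(I−A) ≈
  [   1.9032     0.7028     0.7366     0.5246]
  [   0.8591     1.7908     0.7231     0.4232]
  [   0.1926     0.3818     1.3617     0.2129]
  [   0.3485     0.5592     0.4899     1.1746]
The output multiplier for sector j is the column-j sum of the Leontief inverse (I − A)⁻¹ = adj(I−A) / det(I−A).
Column 2 of adj(I−A): (0.208000, 0.530000, 0.113000, 0.165500); det(I−A) = 0.29595.
m_2 = (0.208000 + 0.530000 + 0.113000 + 0.165500) / 0.29595 = 1.0165 / 0.29595 ≈ 3.435.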